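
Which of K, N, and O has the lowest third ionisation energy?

K

The third ionization energy removes an electron from the +2 ion. For each element: K²⁺ is already 1 electron into the core; N²⁺ still has 3 valence electrons; O²⁺ still has 4 valence electrons.
Usually core removal costs more than valence removal, but here the competition is close: a tightly held n=2 valence electron can cost more to remove than an n=3 core electron, so the actual values have to decide it.
Valence configurations: N²⁺ [He]2s²2p¹, O²⁺ [He]2s²2p².
Approximate IE_3 values (kJ/mol): K 4420, N 4578, O 5300.
So the third ionization energies run K < N < O.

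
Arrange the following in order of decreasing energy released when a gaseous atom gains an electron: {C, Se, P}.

C is in period 2, group 14; P is in period 3, group 15; Se is in period 4, group 16.
Atoms with high Z_eff and room in the valence shell (especially the halogens) have the most exothermic electron affinities.
These sit on a diagonal, where the across-period and down-group effects partly cancel.
C > P: period and group pull opposite ways; the down-group shift dominates (122 vs 72 kJ/mol).
Se > C: the two effects oppose for this pair; the across-period effect wins (195 vs 122 kJ/mol).
Tabulated electron affinity (kJ/mol): C 122, P 72, Se 195.
So from highest to lowest: Se > C > P.

Se > C > P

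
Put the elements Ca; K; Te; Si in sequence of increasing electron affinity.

Adding an electron releases more energy for atoms nearer the top right (short of the noble gases).
Neither a single period nor a single group — weigh both effects.
K > Ca: this pair runs against the simple trend — see the exception note.
Si > K: relative to K, both the across-period and down-group shifts push Si's electron affinity up.
Te > Si: the two effects oppose for this pair; the across-period effect wins (190 vs 134 kJ/mol).
Note the exception: K has a higher electron affinity than Ca, contrary to the simple trend — adding an electron to Ca (ns²) has to open a new, higher-energy np subshell, which is unfavourable.
Approximate values (kJ/mol): Si 134, K 48, Ca 2, Te 190.
So from lowest to highest: Ca < K < Si < Te.

Ca < K < Si < Te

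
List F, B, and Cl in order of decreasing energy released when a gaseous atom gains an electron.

Cl > F > B

B is in period 2, group 13; F is in period 2, group 17; Cl is in period 3, group 17.
EA tends to increase across a period and decrease down a group, though the pattern is less regular than for IE or radius.
Neither a single period nor a single group — weigh both effects.
F > B: both are in period 2; the period trend gives F the larger value.
Cl > F: this pair runs against the simple trend — see the exception note.
Note the exception: Cl has a higher electron affinity than F, contrary to the simple trend — F's small 2p subshell makes the incoming electron feel strong e⁻–e⁻ repulsion, so Cl actually releases more energy on gaining an electron.
For reference (kJ/mol): B 27, F 328, Cl 349.
So from highest to lowest: Cl > F > B.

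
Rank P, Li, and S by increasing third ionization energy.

Consider each +2 ion: P²⁺ still has 3 valence electrons; Li²⁺ is already 1 electron into the core; S²⁺ still has 4 valence electrons.
Pulling an electron out of a noble-gas core costs far more than removing a remaining valence electron, so Li sits at the high end of IE_3.
Valence configurations: P²⁺ [Ne]3s²3p¹, S²⁺ [Ne]3s²3p².
Tabulated IE_3 (kJ/mol): P 2914, Li 11815, S 3357.
Putting it together, IE_3: P < S < Li.

P < S < Li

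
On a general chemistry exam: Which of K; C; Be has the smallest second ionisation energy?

Consider each +1 ion: K⁺ is the bare [Ar] core; C⁺ still has 3 valence electrons; Be⁺ still has 1 valence electron.
Core electrons are held far more tightly than valence electrons, so K tops the IE_2 order.
Valence configurations: C⁺ [He]2s²2p¹, Be⁺ [He]2s¹.
The numbers (kJ/mol): K 3052, C 2353, Be 1757.
Overall IE_2 order: Be < C < K.

Be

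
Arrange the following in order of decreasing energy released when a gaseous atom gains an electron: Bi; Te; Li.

Li is in period 2, group 1; Te is in period 5, group 16; Bi is in period 6, group 15.
Electron affinity generally becomes more exothermic across a period toward the halogens and less exothermic down a group.
Here both period and group differ, so the two effects have to be weighed against each other.
Bi > Li: period and group pull opposite ways; the across-period shift dominates (91 vs 60 kJ/mol).
Te > Bi: relative to Bi, both the across-period and down-group shifts push Te's electron affinity up.
Tabulated electron affinity (kJ/mol): Li 60, Te 190, Bi 91.
So from highest to lowest: Te > Bi > Li.

Te, Bi, Li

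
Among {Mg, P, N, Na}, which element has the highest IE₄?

Mg

IE_4 is the cost of taking one more electron from the +3 cation: Mg³⁺ is already 1 electron into the core; P³⁺ still has 2 valence electrons; N³⁺ still has 2 valence electrons; Na³⁺ is already 2 electrons into the core.
Core electrons are held far more tightly than valence electrons, so Na and Mg top the IE_4 order.
Valence configurations: P³⁺ [Ne]3s², N³⁺ [He]2s².
Approximate IE_4 values (kJ/mol): Mg 10543, P 4964, N 7475, Na 9543.
So the fourth ionization energies run P < N < Na < Mg.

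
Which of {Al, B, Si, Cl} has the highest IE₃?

Cl

After 2 electrons have been removed, what remains? Al²⁺ still has 1 valence electron; B²⁺ still has 1 valence electron; Si²⁺ still has 2 valence electrons; Cl²⁺ still has 5 valence electrons.
All are still removing valence electrons, so compare the +2 ions as you would atoms: IE_3 generally rises across a period (higher Z_eff) and falls down a group (larger shell), subject to the usual subshell exceptions.
Valence configurations: Al²⁺ [Ne]3s¹, B²⁺ [He]2s¹, Si²⁺ [Ne]3s², Cl²⁺ [Ne]3s²3p³.
Tabulated IE_3 (kJ/mol): Al 2745, B 3660, Si 3232, Cl 3822.
Putting it together, IE_3: Al < Si < B < Cl.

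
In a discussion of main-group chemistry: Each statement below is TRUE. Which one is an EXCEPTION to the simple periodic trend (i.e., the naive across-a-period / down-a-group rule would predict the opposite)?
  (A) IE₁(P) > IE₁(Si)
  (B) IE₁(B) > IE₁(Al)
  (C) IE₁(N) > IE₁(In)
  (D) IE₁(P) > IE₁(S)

(D)

The general trend: first ionisation energy increases across a period and decreases down a group.
(A) P (period 3, group 15) vs Si (period 3, group 14): the stated order agrees with the simple trend.
(B) B (period 2, group 13) vs Al (period 3, group 13): the stated order agrees with the simple trend.
(C) N (period 2, group 15) vs In (period 5, group 13): the stated order agrees with the simple trend.
(D) P (period 3, group 15) vs S (period 3, group 16): the stated order contradicts the simple trend.
The exception is (D): S (3p⁴) ionizes more easily than half-filled P (3p³) because the paired 3p electron in S is pushed out by e⁻–e⁻ repulsion.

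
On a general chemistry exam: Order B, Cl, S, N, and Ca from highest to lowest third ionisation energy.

Ca, N, Cl, B, S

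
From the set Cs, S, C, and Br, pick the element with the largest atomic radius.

Cs

Across a period the added protons contract the valence shell; down a group each new principal shell makes the atom larger.
Here both period and group differ, so the two effects have to be weighed against each other.
S > C: the two effects oppose for this pair; the down-group effect wins (103 vs 75 pm).
Br > S: period and group pull opposite ways; the down-group shift dominates (114 vs 103 pm).
Cs > Br: relative to Br, both the across-period and down-group shifts push Cs's atomic radius up.
Approximate values (pm): C 75, S 103, Br 114, Cs 232.
The largest atomic radius among these belongs to Cs.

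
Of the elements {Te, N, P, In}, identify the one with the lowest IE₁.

N is in period 2, group 15; P is in period 3, group 15; In is in period 5, group 13; Te is in period 5, group 16.
Removing the outermost electron gets harder across a period and easier down a group.
Here both period and group differ, so the two effects have to be weighed against each other.
Te > In: both are in period 5; the period trend gives Te the larger value.
P > Te: period and group pull opposite ways; the down-group shift dominates (1012 vs 869 kJ/mol).
N > P: N sits above P in group 15, so the down-group effect alone puts N higher.
For reference (kJ/mol): N 1402, P 1012, In 558, Te 869.
The lowest IE₁ among these belongs to In.

In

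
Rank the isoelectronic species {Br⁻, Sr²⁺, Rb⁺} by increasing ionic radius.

All of these have 36 electrons, so size is governed by nuclear charge alone: the more protons, the stronger the pull on the same electron cloud, and the smaller the ion.
Nuclear charges: Sr²⁺ (Z=38), Rb⁺ (Z=37), Br⁻ (Z=35).
Smallest to largest: Sr²⁺ < Rb⁺ < Br⁻.

Sr²⁺ < Rb⁺ < Br⁻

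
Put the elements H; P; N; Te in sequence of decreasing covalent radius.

H is in period 1, group 1; N is in period 2, group 15; P is in period 3, group 15; Te is in period 5, group 16.
Across a period the added protons contract the valence shell; down a group each new principal shell makes the atom larger.
Here both period and group differ, so the two effects have to be weighed against each other.
N > H: period and group pull opposite ways; the down-group shift dominates (71 vs 32 pm).
P > N: they share group 15; the group trend gives P the larger value.
Te > P: period and group pull opposite ways; the down-group shift dominates (136 vs 111 pm).
Approximate values (pm): H 32, N 71, P 111, Te 136.
So from largest to smallest: Te > P > N > H.

Te > P > N > H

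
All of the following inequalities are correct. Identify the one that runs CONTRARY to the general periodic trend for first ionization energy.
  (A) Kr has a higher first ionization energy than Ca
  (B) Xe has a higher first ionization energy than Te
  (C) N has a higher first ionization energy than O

The general trend: first ionization energy increases across a period and decreases down a group.
(A) Kr (period 4, group 18) vs Ca (period 4, group 2): the stated order agrees with the simple trend.
(B) Xe (period 5, group 18) vs Te (period 5, group 16): the stated order agrees with the simple trend.
(C) N (period 2, group 15) vs O (period 2, group 16): the stated order contradicts the simple trend.
The exception is (C): pairing an electron in O's 2p⁴ costs repulsion energy, so O ionizes more easily than half-filled N (2p³).

(C)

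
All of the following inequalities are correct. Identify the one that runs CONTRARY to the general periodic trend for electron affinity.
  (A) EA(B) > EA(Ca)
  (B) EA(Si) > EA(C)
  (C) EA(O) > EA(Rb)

(B)

The general trend: electron affinity increases across a period and decreases down a group.
(A) B (period 2, group 13) vs Ca (period 4, group 2): the stated order agrees with the simple trend.
(B) Si (period 3, group 14) vs C (period 2, group 14): the stated order contradicts the simple trend.
(C) O (period 2, group 16) vs Rb (period 5, group 1): the stated order agrees with the simple trend.
The exception is (B): Si's larger, more diffuse 3p orbitals accept an added electron slightly more readily than C's compact 2p.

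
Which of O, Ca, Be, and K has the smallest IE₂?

Ca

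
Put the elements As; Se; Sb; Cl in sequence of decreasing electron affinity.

Cl is in period 3, group 17; As is in period 4, group 15; Se is in period 4, group 16; Sb is in period 5, group 15.
Atoms with high Z_eff and room in the valence shell (especially the halogens) have the most exothermic electron affinities.
Neither a single period nor a single group — weigh both effects.
Sb > As: this pair runs against the simple trend — see the exception note.
Se > Sb: both effects reinforce here, so Se is clearly the higher of the two.
Cl > Se: both effects reinforce here, so Cl is clearly the higher of the two.
Note the exception: Sb has a higher electron affinity than As, contrary to the simple trend — both are half-filled np³, but the pairing/repulsion penalty for the added electron shrinks as the p orbitals become larger and more diffuse down the group, and for Sb that outweighs the weaker nuclear attraction.
Tabulated electron affinity (kJ/mol): Cl 349, As 78, Se 195, Sb 103.
So from highest to lowest: Cl > Se > Sb > As.

Cl, Se, Sb, As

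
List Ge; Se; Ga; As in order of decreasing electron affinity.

Se > Ge > As > Ga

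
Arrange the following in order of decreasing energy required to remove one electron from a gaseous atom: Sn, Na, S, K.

S, Sn, Na, K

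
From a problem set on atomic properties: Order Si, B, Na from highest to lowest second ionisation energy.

Na > B > Si

After 1 electron has been removed, what remains? Si⁺ still has 3 valence electrons; B⁺ still has 2 valence electrons; Na⁺ is the bare [Ne] core.
Pulling an electron out of a noble-gas core costs far more than removing a remaining valence electron, so Na sits at the high end of IE_2.
Valence configurations: Si⁺ [Ne]3s²3p¹, B⁺ [He]2s².
The numbers (kJ/mol): Si 1577, B 2427, Na 4562.
Overall IE_2 order: Si < B < Na.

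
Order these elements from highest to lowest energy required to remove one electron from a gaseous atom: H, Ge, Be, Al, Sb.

H > Be > Sb > Ge > Al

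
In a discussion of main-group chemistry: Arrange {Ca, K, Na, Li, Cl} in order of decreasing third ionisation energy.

Li > Na > Ca > K > Cl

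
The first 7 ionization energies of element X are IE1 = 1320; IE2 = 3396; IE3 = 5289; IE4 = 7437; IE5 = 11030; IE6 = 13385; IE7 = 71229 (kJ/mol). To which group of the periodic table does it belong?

Look for the largest jump between consecutive ionization energies: IE7/IE6 ≈ 5.3, far larger than any earlier ratio.
That jump marks the point where a core electron is being removed. So the atom has 6 valence electrons.
A main-group element with 6 valence electrons is in group 16.

Group 16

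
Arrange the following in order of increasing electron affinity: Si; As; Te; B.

B is in period 2, group 13; Si is in period 3, group 14; As is in period 4, group 15; Te is in period 5, group 16.
Electron affinity generally becomes more exothermic across a period toward the halogens and less exothermic down a group.
A diagonal step moves right (one effect) and down (the opposite effect) at once.
As > B: the two effects oppose for this pair; the across-period effect wins (78 vs 27 kJ/mol).
Si > As: period and group pull opposite ways; the down-group shift dominates (134 vs 78 kJ/mol).
Te > Si: period and group pull opposite ways; the across-period shift dominates (190 vs 134 kJ/mol).
Approximate values (kJ/mol): B 27, Si 134, As 78, Te 190.
So from lowest to highest: B < As < Si < Te.

B < As < Si < Te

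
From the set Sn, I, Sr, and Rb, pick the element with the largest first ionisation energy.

Rb is in period 5, group 1; Sr is in period 5, group 2; Sn is in period 5, group 14; I is in period 5, group 17.
Across a period the outer electron is held more tightly (higher IE₁); down a group it sits in a higher shell, more shielded, and comes off more easily.
All lie in period 5, so first ionization energy increases left to right.
The largest first ionisation energy among these belongs to I.

I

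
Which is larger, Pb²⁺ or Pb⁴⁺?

Both ions have Z = 82 protons, but Pb⁴⁺ has lost more electrons, so its remaining electrons feel a larger effective nuclear charge per electron and are pulled in more tightly.
Higher positive charge → smaller ion, so Pb²⁺ > Pb⁴⁺.

Pb²⁺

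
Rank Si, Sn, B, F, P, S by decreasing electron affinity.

F > S > Si > Sn > P > B

B is in period 2, group 13; F is in period 2, group 17; Si is in period 3, group 14; P is in period 3, group 15; S is in period 3, group 16; Sn is in period 5, group 14.
Adding an electron releases more energy for atoms nearer the top right (short of the noble gases).
Here both period and group differ, so the two effects have to be weighed against each other.
P > B: period and group pull opposite ways; the across-period shift dominates (72 vs 27 kJ/mol).
Sn > P: this pair runs against the simple trend — see the exception note.
Si > Sn: they share group 14; the group trend gives Si the larger value.
S > Si: S lies to the right of Si in period 3, so the across-period effect alone puts S higher.
F > S: both effects reinforce here, so F is clearly the higher of the two.
Note the exception: Sn has a higher electron affinity than P, contrary to the simple trend — adding an electron to P's half-filled np³ subshell costs electron-pairing energy.
Note the exception: Si has a higher electron affinity than P, contrary to the simple trend — adding an electron to P's half-filled 3p³ is unfavourable, so Si (3p²) has the more exothermic EA.
Approximate values (kJ/mol): B 27, F 328, Si 134, P 72, S 200, Sn 107.
So from highest to lowest: F > S > Si > Sn > P > B.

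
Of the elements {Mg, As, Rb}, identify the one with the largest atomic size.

Atomic radius shrinks across a period as nuclear charge pulls the same shell inward, and grows down a group as new shells are added.
These span different periods and groups, so the two trends combine.
Mg > As: the two effects oppose for this pair; the across-period effect wins (139 vs 121 pm).
Rb > Mg: relative to Mg, both the across-period and down-group shifts push Rb's atomic radius up.
Approximate values (pm): Mg 139, As 121, Rb 210.
The largest atomic size among these belongs to Rb.

Rb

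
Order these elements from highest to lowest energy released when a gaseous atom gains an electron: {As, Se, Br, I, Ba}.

Br, I, Se, As, Ba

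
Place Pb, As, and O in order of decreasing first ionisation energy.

O > As > Pb

O is in period 2, group 16; As is in period 4, group 15; Pb is in period 6, group 14.
First ionization energy rises across a period (greater Z_eff holds electrons more tightly) and falls down a group (valence electrons are farther from the nucleus).
These span different periods and groups, so the two trends combine.
As > Pb: both effects reinforce here, so As is clearly the higher of the two.
O > As: both effects reinforce here, so O is clearly the higher of the two.
For reference (kJ/mol): O 1314, As 947, Pb 716.
So from highest to lowest: O > As > Pb.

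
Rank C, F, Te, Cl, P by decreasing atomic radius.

C is in period 2, group 14; F is in period 2, group 17; P is in period 3, group 15; Cl is in period 3, group 17; Te is in period 5, group 16.
Across a period the added protons contract the valence shell; down a group each new principal shell makes the atom larger.
These span different periods and groups, so the two trends combine.
C > F: both are in period 2; the period trend gives C the larger value.
Cl > C: the two effects oppose for this pair; the down-group effect wins (99 vs 75 pm).
P > Cl: P lies to the left of Cl in period 3, so the across-period effect alone puts P larger.
Te > P: the two effects oppose for this pair; the down-group effect wins (136 vs 111 pm).
For reference (pm): C 75, F 64, P 111, Cl 99, Te 136.
So from largest to smallest: Te > P > Cl > C > F.

Te > P > Cl > C > F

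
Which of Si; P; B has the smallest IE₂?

The second ionization energy removes an electron from the +1 ion. For each element: Si⁺ still has 3 valence electrons; P⁺ still has 4 valence electrons; B⁺ still has 2 valence electrons.
All are still removing valence electrons, so compare the +1 ions as you would atoms: IE_2 generally rises across a period (higher Z_eff) and falls down a group (larger shell), subject to the usual subshell exceptions.
Valence configurations: Si⁺ [Ne]3s²3p¹, P⁺ [Ne]3s²3p², B⁺ [He]2s².
Approximate IE_2 values (kJ/mol): Si 1577, P 1907, B 2427.
Putting it together, IE_2: Si < P < B.

Si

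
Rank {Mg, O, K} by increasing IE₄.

K < O < Mg

The fourth ionization energy removes an electron from the +3 ion. For each element: Mg³⁺ is already 1 electron into the core; O³⁺ still has 3 valence electrons; K³⁺ is already 2 electrons into the core.
Usually core removal costs more than valence removal, but here the competition is close: a tightly held n=2 valence electron can cost more to remove than an n=3 core electron, so the actual values have to decide it.
Approximate IE_4 values (kJ/mol): Mg 10543, O 7469, K 5877.
Hence IE_4: K < O < Mg.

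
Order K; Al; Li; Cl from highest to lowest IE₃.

Li > K > Cl > Al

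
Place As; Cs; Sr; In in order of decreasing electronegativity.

As > In > Sr > Cs

As is in period 4, group 15; Sr is in period 5, group 2; In is in period 5, group 13; Cs is in period 6, group 1.
Smaller atoms with higher effective nuclear charge are more electronegative.
Neither a single period nor a single group — weigh both effects.
Sr > Cs: both effects reinforce here, so Sr is clearly the higher of the two.
In > Sr: both are in period 5; the period trend gives In the larger value.
As > In: relative to In, both the across-period and down-group shifts push As's electronegativity up.
Approximate values (Pauling): As 2.18, Sr 0.95, In 1.78, Cs 0.79.
So from highest to lowest: As > In > Sr > Cs.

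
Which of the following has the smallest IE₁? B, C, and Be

Be is in period 2, group 2; B is in period 2, group 13; C is in period 2, group 14.
IE₁ increases left→right with effective nuclear charge and decreases top→bottom as the valence shell moves farther out.
All lie in period 2; the across-period trend (first ionization energy increases left to right) applies, with the exception below.
Note the exception: Be has a higher first ionization energy than B, contrary to the simple trend — removing B's lone 2p electron is easier than breaking Be's filled 2s².
Approximate values (kJ/mol): Be 900, B 801, C 1086.
The smallest IE₁ among these belongs to B.

B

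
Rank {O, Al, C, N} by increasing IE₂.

Al < C < N < O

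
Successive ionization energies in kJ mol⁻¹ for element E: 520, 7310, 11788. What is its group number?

Group 1

Look for the largest jump between consecutive ionization energies: IE2/IE1 ≈ 14.1, far larger than any earlier ratio.
That jump marks the point where a core electron is being removed. So the atom has 1 valence electron.
A main-group element with 1 valence electron is in group 1.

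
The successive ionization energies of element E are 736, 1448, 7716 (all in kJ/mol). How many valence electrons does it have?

Look for the largest jump between consecutive ionization energies: IE3/IE2 ≈ 5.3, far larger than any earlier ratio.
That jump marks the point where a core electron is being removed. So the atom has 2 valence electrons.

2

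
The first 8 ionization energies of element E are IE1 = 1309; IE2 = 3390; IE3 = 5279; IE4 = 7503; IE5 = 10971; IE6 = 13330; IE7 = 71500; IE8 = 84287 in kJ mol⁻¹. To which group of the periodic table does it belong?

Look for the largest jump between consecutive ionization energies: IE7/IE6 ≈ 5.4, far larger than any earlier ratio.
That jump marks the point where a core electron is being removed. So the atom has 6 valence electrons.
A main-group element with 6 valence electrons is in group 16.

Group 16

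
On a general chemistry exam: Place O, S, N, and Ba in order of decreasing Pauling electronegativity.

O > N > S > Ba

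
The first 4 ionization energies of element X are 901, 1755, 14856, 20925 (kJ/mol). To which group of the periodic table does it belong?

Group 2

Look for the largest jump between consecutive ionization energies: IE3/IE2 ≈ 8.5, far larger than any earlier ratio.
That jump marks the point where a core electron is being removed. So the atom has 2 valence electrons.
A main-group element with 2 valence electrons is in group 2.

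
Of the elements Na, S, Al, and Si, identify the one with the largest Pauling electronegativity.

S

Na is in period 3, group 1; Al is in period 3, group 13; Si is in period 3, group 14; S is in period 3, group 16.
Atoms toward the upper right of the periodic table pull bonding electrons most strongly.
All lie in period 3, so electronegativity increases left to right.
The largest Pauling electronegativity among these belongs to S.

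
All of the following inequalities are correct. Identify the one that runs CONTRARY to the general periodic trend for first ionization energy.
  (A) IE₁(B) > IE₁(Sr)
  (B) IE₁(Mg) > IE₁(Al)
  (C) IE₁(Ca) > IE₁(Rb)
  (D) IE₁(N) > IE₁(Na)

(B)

The general trend: first ionization energy increases across a period and decreases down a group.
(A) B (period 2, group 13) vs Sr (period 5, group 2): the stated order agrees with the simple trend.
(B) Mg (period 3, group 2) vs Al (period 3, group 13): the stated order contradicts the simple trend.
(C) Ca (period 4, group 2) vs Rb (period 5, group 1): the stated order agrees with the simple trend.
(D) N (period 2, group 15) vs Na (period 3, group 1): the stated order agrees with the simple trend.
The exception is (B): Al's single 3p electron is easier to remove than one from Mg's filled 3s².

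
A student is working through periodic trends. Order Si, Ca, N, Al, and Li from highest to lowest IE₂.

IE_2 is the cost of taking one more electron from the +1 cation: Si⁺ still has 3 valence electrons; Ca⁺ still has 1 valence electron; N⁺ still has 4 valence electrons; Al⁺ still has 2 valence electrons; Li⁺ is the bare [He] core.
Core electrons are held far more tightly than valence electrons, so Li tops the IE_2 order.
Valence configurations: Si⁺ [Ne]3s²3p¹, Ca⁺ [Ar]4s¹, N⁺ [He]2s²2p², Al⁺ [Ne]3s².
Si⁺ loses a lone 3p electron whereas Al⁺ must break into a filled 3s² pair, so IE_2(Al) > IE_2(Si) even though Si has the higher nuclear charge.
Approximate IE_2 values (kJ/mol): Si 1577, Ca 1145, N 2856, Al 1817, Li 7298.
Putting it together, IE_2: Ca < Si < Al < N < Li.

Li > N > Al > Si > Ca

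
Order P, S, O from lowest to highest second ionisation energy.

P < S < O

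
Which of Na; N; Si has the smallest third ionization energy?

Consider each +2 ion: Na²⁺ is already 1 electron into the core; N²⁺ still has 3 valence electrons; Si²⁺ still has 2 valence electrons.
Core electrons are held far more tightly than valence electrons, so Na tops the IE_3 order.
Valence configurations: N²⁺ [He]2s²2p¹, Si²⁺ [Ne]3s².
Tabulated IE_3 (kJ/mol): Na 6910, N 4578, Si 3232.
Putting it together, IE_3: Si < N < Na.

Si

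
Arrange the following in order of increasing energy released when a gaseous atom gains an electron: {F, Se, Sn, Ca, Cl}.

Ca < Sn < Se < F < Cl

F is in period 2, group 17; Cl is in period 3, group 17; Ca is in period 4, group 2; Se is in period 4, group 16; Sn is in period 5, group 14.
Electron affinity generally becomes more exothermic across a period toward the halogens and less exothermic down a group.
These span different periods and groups, so the two trends combine.
Sn > Ca: period and group pull opposite ways; the across-period shift dominates (107 vs 2 kJ/mol).
Se > Sn: relative to Sn, both the across-period and down-group shifts push Se's electron affinity up.
F > Se: relative to Se, both the across-period and down-group shifts push F's electron affinity up.
Cl > F: this pair runs against the simple trend — see the exception note.
Note the exception: Cl has a higher electron affinity than F, contrary to the simple trend — F's small 2p subshell makes the incoming electron feel strong e⁻–e⁻ repulsion, so Cl actually releases more energy on gaining an electron.
For reference (kJ/mol): F 328, Cl 349, Ca 2, Se 195, Sn 107.
So from lowest to highest: Ca < Sn < Se < F < Cl.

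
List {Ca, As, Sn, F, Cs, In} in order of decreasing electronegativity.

F is in period 2, group 17; Ca is in period 4, group 2; As is in period 4, group 15; In is in period 5, group 13; Sn is in period 5, group 14; Cs is in period 6, group 1.
Atoms toward the upper right of the periodic table pull bonding electrons most strongly.
Neither a single period nor a single group — weigh both effects.
Ca > Cs: relative to Cs, both the across-period and down-group shifts push Ca's electronegativity up.
In > Ca: period and group pull opposite ways; the across-period shift dominates (1.78 vs 1.00).
Sn > In: Sn lies to the right of In in period 5, so the across-period effect alone puts Sn higher.
As > Sn: relative to Sn, both the across-period and down-group shifts push As's electronegativity up.
F > As: relative to As, both the across-period and down-group shifts push F's electronegativity up.
Tabulated electronegativity (Pauling): F 3.98, Ca 1.00, As 2.18, In 1.78, Sn 1.96, Cs 0.79.
So from highest to lowest: F > As > Sn > In > Ca > Cs.

F, As, Sn, In, Ca, Cs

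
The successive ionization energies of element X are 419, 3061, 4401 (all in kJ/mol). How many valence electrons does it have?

Look for the largest jump between consecutive ionization energies: IE2/IE1 ≈ 7.3, far larger than any earlier ratio.
That jump marks the point where a core electron is being removed. So the atom has 1 valence electron.

1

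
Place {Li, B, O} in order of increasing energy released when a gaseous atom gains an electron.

Li is in period 2, group 1; B is in period 2, group 13; O is in period 2, group 16.
Adding an electron releases more energy for atoms nearer the top right (short of the noble gases).
All lie in period 2; the across-period trend (electron affinity increases left to right) applies, with the exception below.
Note the exception: Li has a higher electron affinity than B, contrary to the simple trend — B's ns²np¹ configuration gives only a small electron affinity — the sparsely filled np subshell binds an added electron weakly.
Approximate values (kJ/mol): Li 60, B 27, O 141.
So from lowest to highest: B < Li < O.

B < Li < O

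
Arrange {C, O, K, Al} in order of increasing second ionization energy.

IE_2 is the cost of taking one more electron from the +1 cation: C⁺ still has 3 valence electrons; O⁺ still has 5 valence electrons; K⁺ is the bare [Ar] core; Al⁺ still has 2 valence electrons.
Usually core removal costs more than valence removal, but here the competition is close: a tightly held n=2 valence electron can cost more to remove than an n=3 core electron, so the actual values have to decide it.
Valence configurations: C⁺ [He]2s²2p¹, O⁺ [He]2s²2p³, Al⁺ [Ne]3s².
Tabulated IE_2 (kJ/mol): C 2353, O 3388, K 3052, Al 1817.
So the second ionization energies run Al < C < K < O.

Al < C < K < O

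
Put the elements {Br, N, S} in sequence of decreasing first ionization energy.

Across a period the outer electron is held more tightly (higher IE₁); down a group it sits in a higher shell, more shielded, and comes off more easily.
A diagonal step moves right (one effect) and down (the opposite effect) at once.
Br > S: the two effects oppose for this pair; the across-period effect wins (1140 vs 1000 kJ/mol).
N > Br: the two effects oppose for this pair; the down-group effect wins (1402 vs 1140 kJ/mol).
For reference (kJ/mol): N 1402, S 1000, Br 1140.
So from highest to lowest: N > Br > S.

N > Br > S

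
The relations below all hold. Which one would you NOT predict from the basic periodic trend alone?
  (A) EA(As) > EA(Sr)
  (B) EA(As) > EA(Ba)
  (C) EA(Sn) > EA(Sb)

The general trend: electron affinity increases across a period and decreases down a group.
(A) As (period 4, group 15) vs Sr (period 5, group 2): the stated order agrees with the simple trend.
(B) As (period 4, group 15) vs Ba (period 6, group 2): the stated order agrees with the simple trend.
(C) Sn (period 5, group 14) vs Sb (period 5, group 15): the stated order contradicts the simple trend.
The exception is (C): adding an electron to Sb's half-filled 5p³ is unfavourable, so Sn has the more exothermic EA.

(C)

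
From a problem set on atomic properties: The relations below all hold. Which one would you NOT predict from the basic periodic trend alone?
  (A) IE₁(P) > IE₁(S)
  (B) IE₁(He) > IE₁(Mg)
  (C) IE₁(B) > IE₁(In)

(A)

The general trend: first ionization energy increases across a period and decreases down a group.
(A) P (period 3, group 15) vs S (period 3, group 16): the stated order contradicts the simple trend.
(B) He (period 1, group 18) vs Mg (period 3, group 2): the stated order agrees with the simple trend.
(C) B (period 2, group 13) vs In (period 5, group 13): the stated order agrees with the simple trend.
The exception is (A): S (3p⁴) ionizes more easily than half-filled P (3p³) because the paired 3p electron in S is pushed out by e⁻–e⁻ repulsion.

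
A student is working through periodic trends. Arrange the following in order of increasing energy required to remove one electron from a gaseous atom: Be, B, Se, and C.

B, Be, Se, C

Be is in period 2, group 2; B is in period 2, group 13; C is in period 2, group 14; Se is in period 4, group 16.
IE₁ increases left→right with effective nuclear charge and decreases top→bottom as the valence shell moves farther out.
Here both period and group differ, so the two effects have to be weighed against each other.
Be > B: this pair runs against the simple trend — see the exception note.
Se > Be: the two effects oppose for this pair; the across-period effect wins (941 vs 900 kJ/mol).
C > Se: the two effects oppose for this pair; the down-group effect wins (1086 vs 941 kJ/mol).
Note the exception: Be has a higher first ionization energy than B, contrary to the simple trend — removing B's lone 2p electron is easier than breaking Be's filled 2s².
Approximate values (kJ/mol): Be 900, B 801, C 1086, Se 941.
So from lowest to highest: B < Be < Se < C.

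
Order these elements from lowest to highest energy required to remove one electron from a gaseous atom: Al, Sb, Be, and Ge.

Al < Ge < Sb < Be

Be is in period 2, group 2; Al is in period 3, group 13; Ge is in period 4, group 14; Sb is in period 5, group 15.
Removing the outermost electron gets harder across a period and easier down a group.
These sit on a diagonal, where the across-period and down-group effects partly cancel.
Ge > Al: the two effects oppose for this pair; the across-period effect wins (762 vs 578 kJ/mol).
Sb > Ge: period and group pull opposite ways; the across-period shift dominates (831 vs 762 kJ/mol).
Be > Sb: the two effects oppose for this pair; the down-group effect wins (900 vs 831 kJ/mol).
Approximate values (kJ/mol): Be 900, Al 578, Ge 762, Sb 831.
So from lowest to highest: Al < Ge < Sb < Be.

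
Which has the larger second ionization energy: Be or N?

N

IE_2 is the cost of taking one more electron from the +1 cation: Be⁺ still has 1 valence electron; N⁺ still has 4 valence electrons.
All are still removing valence electrons, so compare the +1 ions as you would atoms: IE_2 generally rises across a period (higher Z_eff) and falls down a group (larger shell), subject to the usual subshell exceptions.
Valence configurations: Be⁺ [He]2s¹, N⁺ [He]2s²2p².
The numbers (kJ/mol): Be 1757, N 2856.
Overall IE_2 order: Be < N.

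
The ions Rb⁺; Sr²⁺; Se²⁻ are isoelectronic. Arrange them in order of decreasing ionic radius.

Se²⁻ > Rb⁺ > Sr²⁺

All of these have 36 electrons, so size is governed by nuclear charge alone: the more protons, the stronger the pull on the same electron cloud, and the smaller the ion.
Nuclear charges: Sr²⁺ (Z=38), Rb⁺ (Z=37), Se²⁻ (Z=34).
Largest to smallest: Se²⁻ > Rb⁺ > Sr²⁺.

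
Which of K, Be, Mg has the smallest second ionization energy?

Mg

Consider each +1 ion: K⁺ is the bare [Ar] core; Be⁺ still has 1 valence electron; Mg⁺ still has 1 valence electron.
Pulling an electron out of a noble-gas core costs far more than removing a remaining valence electron, so K sits at the high end of IE_2.
Valence configurations: Be⁺ [He]2s¹, Mg⁺ [Ne]3s¹.
Approximate IE_2 values (kJ/mol): K 3052, Be 1757, Mg 1451.
Hence IE_2: Mg < Be < K.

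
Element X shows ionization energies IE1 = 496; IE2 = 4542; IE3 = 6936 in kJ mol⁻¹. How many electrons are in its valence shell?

Look for the largest jump between consecutive ionization energies: IE2/IE1 ≈ 9.2, far larger than any earlier ratio.
That jump marks the point where a core electron is being removed. So the atom has 1 valence electron.

1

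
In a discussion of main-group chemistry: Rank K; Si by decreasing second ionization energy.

IE_2 is the cost of taking one more electron from the +1 cation: K⁺ is the bare [Ar] core; Si⁺ still has 3 valence electrons.
Breaking into a closed-shell core is much more expensive than removing a leftover valence electron — K has the largest IE_2 here.
The numbers (kJ/mol): K 3052, Si 1577.
Hence IE_2: Si < K.

K > Si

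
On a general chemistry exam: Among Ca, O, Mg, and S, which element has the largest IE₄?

Mg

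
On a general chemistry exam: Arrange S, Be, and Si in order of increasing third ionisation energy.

IE_3 is the cost of taking one more electron from the +2 cation: S²⁺ still has 4 valence electrons; Be²⁺ is the bare [He] core; Si²⁺ still has 2 valence electrons.
Pulling an electron out of a noble-gas core costs far more than removing a remaining valence electron, so Be sits at the high end of IE_3.
Valence configurations: S²⁺ [Ne]3s²3p², Si²⁺ [Ne]3s².
Tabulated IE_3 (kJ/mol): S 3357, Be 14849, Si 3232.
Putting it together, IE_3: Si < S < Be.

Si < S < Be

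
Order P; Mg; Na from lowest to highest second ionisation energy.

Mg < P < Na

The second ionization energy removes an electron from the +1 ion. For each element: P⁺ still has 4 valence electrons; Mg⁺ still has 1 valence electron; Na⁺ is the bare [Ne] core.
Pulling an electron out of a noble-gas core costs far more than removing a remaining valence electron, so Na sits at the high end of IE_2.
Valence configurations: P⁺ [Ne]3s²3p², Mg⁺ [Ne]3s¹.
Tabulated IE_2 (kJ/mol): P 1907, Mg 1451, Na 4562.
Overall IE_2 order: Mg < P < Na.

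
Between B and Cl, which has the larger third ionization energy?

Cl

The third ionization energy removes an electron from the +2 ion. For each element: B²⁺ still has 1 valence electron; Cl²⁺ still has 5 valence electrons.
All are still removing valence electrons, so compare the +2 ions as you would atoms: IE_3 generally rises across a period (higher Z_eff) and falls down a group (larger shell), subject to the usual subshell exceptions.
Valence configurations: B²⁺ [He]2s¹, Cl²⁺ [Ne]3s²3p³.
The numbers (kJ/mol): B 3660, Cl 3822.
So the third ionization energies run B < Cl.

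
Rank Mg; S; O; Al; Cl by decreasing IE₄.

Al > Mg > O > Cl > S

After 3 electrons have been removed, what remains? Mg³⁺ is already 1 electron into the core; S³⁺ still has 3 valence electrons; O³⁺ still has 3 valence electrons; Al³⁺ is the bare [Ne] core; Cl³⁺ still has 4 valence electrons.
Core electrons are held far more tightly than valence electrons, so Mg and Al top the IE_4 order.
Valence configurations: S³⁺ [Ne]3s²3p¹, O³⁺ [He]2s²2p¹, Cl³⁺ [Ne]3s²3p².
The numbers (kJ/mol): Mg 10543, S 4556, O 7469, Al 11577, Cl 5159.
Overall IE_4 order: S < Cl < O < Mg < Al.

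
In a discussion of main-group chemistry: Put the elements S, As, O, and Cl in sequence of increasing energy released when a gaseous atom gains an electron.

Electron affinity generally becomes more exothermic across a period toward the halogens and less exothermic down a group.
These span different periods and groups, so the two trends combine.
O > As: both effects reinforce here, so O is clearly the higher of the two.
S > O: this pair runs against the simple trend — see the exception note.
Cl > S: both are in period 3; the period trend gives Cl the larger value.
Note the exception: S has a higher electron affinity than O, contrary to the simple trend — the compact 2p subshell of O repels the added electron more than S's larger 3p does.
For reference (kJ/mol): O 141, S 200, Cl 349, As 78.
So from lowest to highest: As < O < S < Cl.

As, O, S, Cl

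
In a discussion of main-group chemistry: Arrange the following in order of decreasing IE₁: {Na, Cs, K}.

Across a period the outer electron is held more tightly (higher IE₁); down a group it sits in a higher shell, more shielded, and comes off more easily.
All are in group 1, so first ionization energy increases up the group.
So from highest to lowest: Na > K > Cs.

Na > K > Cs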